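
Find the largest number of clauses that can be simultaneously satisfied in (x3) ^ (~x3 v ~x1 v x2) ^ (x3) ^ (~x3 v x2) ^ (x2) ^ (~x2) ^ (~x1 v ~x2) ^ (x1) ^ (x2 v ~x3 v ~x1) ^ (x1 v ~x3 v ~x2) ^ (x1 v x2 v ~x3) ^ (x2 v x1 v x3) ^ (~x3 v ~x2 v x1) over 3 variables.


Enumerate all 8 truth assignments.
For each, count how many of the 13 clauses are satisfied.
The formula is not fully satisfiable, so the maximum is below 13.
Maximum simultaneously satisfiable clauses = 11.

11


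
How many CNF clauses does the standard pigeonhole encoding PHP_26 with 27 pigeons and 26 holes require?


The PHP encoding has two parts:
1) At-least-one-hole clauses: 27 (one per pigeon, each with 26 literals).
2) At-most-one-pigeon-per-hole clauses: 26 holes * C(27,2) = 26 * 351 = 9126.
Total clauses = 27 + 9126 = 9153.

9153


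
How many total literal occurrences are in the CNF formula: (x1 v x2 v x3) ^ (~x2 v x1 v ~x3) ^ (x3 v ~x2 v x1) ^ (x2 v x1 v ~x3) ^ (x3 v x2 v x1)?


Clause lengths: 3, 3, 3, 3, 3.
Sum = 3 + 3 + 3 + 3 + 3 = 15.

15


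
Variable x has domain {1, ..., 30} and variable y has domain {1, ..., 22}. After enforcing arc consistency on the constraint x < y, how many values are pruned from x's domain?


For the constraint x < y, x needs a supporting value in y's domain.
x can be at most 21 (one less than y's maximum).
Valid x values from domain: 21 out of 30.
Pruned = 30 - 21 = 9.

9


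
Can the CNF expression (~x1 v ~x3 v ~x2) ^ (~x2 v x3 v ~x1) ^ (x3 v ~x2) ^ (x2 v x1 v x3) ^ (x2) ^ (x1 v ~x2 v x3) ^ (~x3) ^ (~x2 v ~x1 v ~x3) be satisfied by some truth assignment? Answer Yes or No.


Check all 8 possible truth assignments.
Number of satisfying assignments found: 0.
The formula is unsatisfiable.

No


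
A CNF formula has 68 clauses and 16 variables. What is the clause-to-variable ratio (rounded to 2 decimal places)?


Clause-to-variable ratio = clauses / variables.
68 / 16 = 4.25.

4.25


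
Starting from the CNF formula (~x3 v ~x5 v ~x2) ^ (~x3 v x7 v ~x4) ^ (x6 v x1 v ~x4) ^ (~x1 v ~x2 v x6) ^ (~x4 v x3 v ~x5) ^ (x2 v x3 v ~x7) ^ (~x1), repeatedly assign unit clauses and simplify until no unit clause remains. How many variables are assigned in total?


Unit propagation repeatedly assigns the literal in any unit clause, then simplifies.
Assignments in order: x1 = F.
No further unit clauses remain.
Total variables assigned = 1.

1


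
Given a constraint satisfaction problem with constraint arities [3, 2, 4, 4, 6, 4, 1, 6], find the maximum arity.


The arities are: 3, 2, 4, 4, 6, 4, 1, 6.
Scan for the maximum value.
Maximum arity = 6.

6


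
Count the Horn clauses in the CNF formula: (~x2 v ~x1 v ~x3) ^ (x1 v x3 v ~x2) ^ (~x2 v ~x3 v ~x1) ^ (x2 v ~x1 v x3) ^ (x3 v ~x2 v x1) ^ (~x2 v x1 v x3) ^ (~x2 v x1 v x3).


A Horn clause has at most one positive literal.
Clause 1: 0 positive lit(s) -> Horn
Clause 2: 2 positive lit(s) -> not Horn
Clause 3: 0 positive lit(s) -> Horn
Clause 4: 2 positive lit(s) -> not Horn
Clause 5: 2 positive lit(s) -> not Horn
Clause 6: 2 positive lit(s) -> not Horn
Clause 7: 2 positive lit(s) -> not Horn
Total Horn clauses = 2.

2


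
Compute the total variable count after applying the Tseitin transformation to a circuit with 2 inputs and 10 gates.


The Tseitin transformation introduces one auxiliary variable per gate.
Total variables = inputs + gates = 2 + 10 = 12.

12


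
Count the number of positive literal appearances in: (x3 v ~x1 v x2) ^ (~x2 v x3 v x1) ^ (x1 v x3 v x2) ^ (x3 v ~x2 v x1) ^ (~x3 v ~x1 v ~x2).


Scan each clause for unnegated literals.
Clause 1: 2 positive; Clause 2: 2 positive; Clause 3: 3 positive; Clause 4: 2 positive; Clause 5: 0 positive.
Total positive literal occurrences = 9.

9


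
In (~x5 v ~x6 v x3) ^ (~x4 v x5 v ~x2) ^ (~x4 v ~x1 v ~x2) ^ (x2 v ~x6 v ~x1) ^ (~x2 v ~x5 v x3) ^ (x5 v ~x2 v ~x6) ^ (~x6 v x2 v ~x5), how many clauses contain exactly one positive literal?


A definite clause has exactly one positive literal.
Clause 1: 1 positive -> definite
Clause 2: 1 positive -> definite
Clause 3: 0 positive -> not definite
Clause 4: 1 positive -> definite
Clause 5: 1 positive -> definite
Clause 6: 1 positive -> definite
Clause 7: 1 positive -> definite
Definite clause count = 6.

6


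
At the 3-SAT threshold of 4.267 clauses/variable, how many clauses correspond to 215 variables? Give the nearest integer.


The 3-SAT phase transition occurs at approximately 4.267 clauses per variable.
m = 4.267 * 215 = 917.405.
Rounded to nearest integer: 917.

917


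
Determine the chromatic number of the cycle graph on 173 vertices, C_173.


An odd cycle cannot be 2-colored: alternating two colors around the cycle returns to the start with a conflict.
Since 173 is odd, three colors are required (and three suffice).
Chromatic number = 3.

3


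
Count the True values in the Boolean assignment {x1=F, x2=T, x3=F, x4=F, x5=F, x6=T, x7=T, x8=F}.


The weight is the number of variables assigned True.
True variables: x2, x6, x7.
Weight = 3.

3


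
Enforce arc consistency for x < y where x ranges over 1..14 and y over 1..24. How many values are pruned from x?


For the constraint x < y, x needs a supporting value in y's domain.
x can be at most 23 (one less than y's maximum).
Valid x values from domain: 14 out of 14.
Pruned = 14 - 14 = 0.

0


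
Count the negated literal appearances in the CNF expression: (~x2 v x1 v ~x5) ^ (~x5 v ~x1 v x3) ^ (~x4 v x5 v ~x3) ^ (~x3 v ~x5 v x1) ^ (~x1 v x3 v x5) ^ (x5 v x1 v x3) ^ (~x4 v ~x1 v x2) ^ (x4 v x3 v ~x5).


Scan each clause for negated literals.
Clause 1: 2 negative; Clause 2: 2 negative; Clause 3: 2 negative; Clause 4: 2 negative; Clause 5: 1 negative; Clause 6: 0 negative; Clause 7: 2 negative; Clause 8: 1 negative.
Total negative literal occurrences = 12.

12


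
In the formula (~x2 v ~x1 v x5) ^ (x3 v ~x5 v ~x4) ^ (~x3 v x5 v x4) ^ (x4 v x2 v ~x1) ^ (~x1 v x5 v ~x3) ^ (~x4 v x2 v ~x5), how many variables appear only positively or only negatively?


A pure literal appears in only one polarity across all clauses.
Pure literals: x1 (negative only).
Count = 1.

1


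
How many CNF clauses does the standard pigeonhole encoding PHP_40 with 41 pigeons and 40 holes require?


The PHP encoding has two parts:
1) At-least-one-hole clauses: 41 (one per pigeon, each with 40 literals).
2) At-most-one-pigeon-per-hole clauses: 40 holes * C(41,2) = 40 * 820 = 32800.
Total clauses = 41 + 32800 = 32841.

32841


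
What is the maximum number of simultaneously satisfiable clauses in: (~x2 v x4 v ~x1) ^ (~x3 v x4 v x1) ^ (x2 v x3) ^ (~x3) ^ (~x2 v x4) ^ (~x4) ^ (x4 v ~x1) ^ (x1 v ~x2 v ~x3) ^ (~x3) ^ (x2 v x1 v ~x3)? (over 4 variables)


Enumerate all 16 truth assignments.
For each, count how many of the 10 clauses are satisfied.
The formula is not fully satisfiable, so the maximum is below 10.
Maximum simultaneously satisfiable clauses = 9.

9


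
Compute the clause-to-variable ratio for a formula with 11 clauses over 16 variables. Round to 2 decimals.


Clause-to-variable ratio = clauses / variables.
11 / 16 = 0.69.

0.69


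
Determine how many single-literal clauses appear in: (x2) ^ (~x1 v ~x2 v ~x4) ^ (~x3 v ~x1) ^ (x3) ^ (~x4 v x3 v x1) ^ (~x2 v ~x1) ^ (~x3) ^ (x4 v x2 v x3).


A unit clause contains exactly one literal.
Unit clauses found: (x2), (x3), (~x3).
Count = 3.

3


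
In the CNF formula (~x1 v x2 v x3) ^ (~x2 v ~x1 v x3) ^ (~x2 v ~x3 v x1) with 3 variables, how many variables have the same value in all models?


Find all satisfying assignments: 5 model(s).
Check which variables have the same value in every model.
No variable is fixed across all models.
Backbone size = 0.

0


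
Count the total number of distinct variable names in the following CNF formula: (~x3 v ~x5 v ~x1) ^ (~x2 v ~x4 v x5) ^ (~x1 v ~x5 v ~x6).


Identify each distinct variable in the formula.
Variables found: x1, x2, x3, x4, x5, x6.
Total distinct variables = 6.

6


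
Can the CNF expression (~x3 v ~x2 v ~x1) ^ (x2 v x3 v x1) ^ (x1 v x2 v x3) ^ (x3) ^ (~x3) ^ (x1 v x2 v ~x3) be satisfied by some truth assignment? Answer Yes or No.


Check all 8 possible truth assignments.
Number of satisfying assignments found: 0.
The formula is unsatisfiable.

No


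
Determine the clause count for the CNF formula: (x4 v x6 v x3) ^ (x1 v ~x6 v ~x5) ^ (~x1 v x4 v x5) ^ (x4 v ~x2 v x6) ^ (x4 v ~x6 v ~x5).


Each group enclosed in parentheses joined by ^ is one clause.
Counting the conjuncts: 5 clauses.

5


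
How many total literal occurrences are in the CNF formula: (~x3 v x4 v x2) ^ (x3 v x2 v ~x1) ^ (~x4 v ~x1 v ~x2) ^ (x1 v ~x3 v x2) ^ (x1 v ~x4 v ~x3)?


Clause lengths: 3, 3, 3, 3, 3.
Sum = 3 + 3 + 3 + 3 + 3 = 15.

15


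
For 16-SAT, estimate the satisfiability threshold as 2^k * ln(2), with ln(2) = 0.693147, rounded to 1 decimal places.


Using the asymptotic formula: threshold ~ 2^k * ln(2).
2^16 = 65536.
65536 * 0.693147 = 45426.1.

45426.1


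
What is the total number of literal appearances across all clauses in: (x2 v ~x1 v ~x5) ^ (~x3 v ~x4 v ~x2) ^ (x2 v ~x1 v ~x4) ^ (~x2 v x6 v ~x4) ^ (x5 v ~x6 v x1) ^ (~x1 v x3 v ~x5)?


Clause lengths: 3, 3, 3, 3, 3, 3.
Sum = 3 + 3 + 3 + 3 + 3 + 3 = 18.

18


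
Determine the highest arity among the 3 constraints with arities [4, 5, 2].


The arities are: 4, 5, 2.
Scan for the maximum value.
Maximum arity = 5.

5


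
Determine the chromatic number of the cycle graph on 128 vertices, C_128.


A cycle on an even number of vertices is bipartite: alternate two colors around the cycle.
Since 128 is even, two colors suffice, and at least two are needed because the graph has edges.
Chromatic number = 2.

2


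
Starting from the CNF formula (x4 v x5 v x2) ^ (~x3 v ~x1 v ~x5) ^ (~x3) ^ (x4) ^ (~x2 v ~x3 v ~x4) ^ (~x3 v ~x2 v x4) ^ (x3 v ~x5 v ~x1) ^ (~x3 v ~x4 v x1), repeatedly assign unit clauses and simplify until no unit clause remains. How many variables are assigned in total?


Unit propagation repeatedly assigns the literal in any unit clause, then simplifies.
Assignments in order: x3 = F, x4 = T.
No further unit clauses remain.
Total variables assigned = 2.

2


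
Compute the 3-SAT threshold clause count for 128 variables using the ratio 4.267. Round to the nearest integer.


The 3-SAT phase transition occurs at approximately 4.267 clauses per variable.
m = 4.267 * 128 = 546.176.
Rounded to nearest integer: 546.

546


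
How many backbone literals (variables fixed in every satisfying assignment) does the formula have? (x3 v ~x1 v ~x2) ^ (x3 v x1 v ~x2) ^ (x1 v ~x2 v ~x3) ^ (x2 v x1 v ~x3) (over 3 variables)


Find all satisfying assignments: 4 model(s).
Check which variables have the same value in every model.
No variable is fixed across all models.
Backbone size = 0.

0


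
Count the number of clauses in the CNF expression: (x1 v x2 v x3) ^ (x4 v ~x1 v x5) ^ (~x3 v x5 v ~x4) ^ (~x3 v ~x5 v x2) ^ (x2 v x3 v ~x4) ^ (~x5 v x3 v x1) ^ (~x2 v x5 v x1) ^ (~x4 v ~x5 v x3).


Each group enclosed in parentheses joined by ^ is one clause.
Counting the conjuncts: 8 clauses.

8


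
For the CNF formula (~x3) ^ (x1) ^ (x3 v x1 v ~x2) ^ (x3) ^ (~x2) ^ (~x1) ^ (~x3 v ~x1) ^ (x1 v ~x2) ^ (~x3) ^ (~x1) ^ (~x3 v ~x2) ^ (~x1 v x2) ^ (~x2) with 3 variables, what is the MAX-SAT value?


Enumerate all 8 truth assignments.
For each, count how many of the 13 clauses are satisfied.
The formula is not fully satisfiable, so the maximum is below 13.
Maximum simultaneously satisfiable clauses = 11.

11


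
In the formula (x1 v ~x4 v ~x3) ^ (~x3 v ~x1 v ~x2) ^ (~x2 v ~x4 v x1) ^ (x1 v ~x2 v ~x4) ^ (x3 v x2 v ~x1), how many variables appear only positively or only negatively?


A pure literal appears in only one polarity across all clauses.
Pure literals: x4 (negative only).
Count = 1.

1


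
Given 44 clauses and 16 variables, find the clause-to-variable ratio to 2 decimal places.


Clause-to-variable ratio = clauses / variables.
44 / 16 = 2.75.

2.75


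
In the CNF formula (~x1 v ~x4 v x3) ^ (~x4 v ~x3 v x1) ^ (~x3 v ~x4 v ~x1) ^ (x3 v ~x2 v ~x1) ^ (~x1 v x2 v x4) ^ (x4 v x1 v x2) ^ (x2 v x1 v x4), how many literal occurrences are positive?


Scan each clause for unnegated literals.
Clause 1: 1 positive; Clause 2: 1 positive; Clause 3: 0 positive; Clause 4: 1 positive; Clause 5: 2 positive; Clause 6: 3 positive; Clause 7: 3 positive.
Total positive literal occurrences = 11.

11


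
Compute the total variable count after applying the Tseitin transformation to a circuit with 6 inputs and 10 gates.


The Tseitin transformation introduces one auxiliary variable per gate.
Total variables = inputs + gates = 6 + 10 = 16.

16


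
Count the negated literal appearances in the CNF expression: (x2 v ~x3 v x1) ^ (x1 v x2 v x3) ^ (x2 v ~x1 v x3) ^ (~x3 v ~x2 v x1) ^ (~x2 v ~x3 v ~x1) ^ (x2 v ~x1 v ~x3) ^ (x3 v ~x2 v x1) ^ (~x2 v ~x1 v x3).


Scan each clause for negated literals.
Clause 1: 1 negative; Clause 2: 0 negative; Clause 3: 1 negative; Clause 4: 2 negative; Clause 5: 3 negative; Clause 6: 2 negative; Clause 7: 1 negative; Clause 8: 2 negative.
Total negative literal occurrences = 12.

12


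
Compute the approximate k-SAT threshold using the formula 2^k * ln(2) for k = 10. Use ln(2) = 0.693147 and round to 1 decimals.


Using the asymptotic formula: threshold ~ 2^k * ln(2).
2^10 = 1024.
1024 * 0.693147 = 709.8.

709.8


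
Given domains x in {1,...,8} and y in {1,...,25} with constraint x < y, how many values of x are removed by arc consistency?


For the constraint x < y, x needs a supporting value in y's domain.
x can be at most 24 (one less than y's maximum).
Valid x values from domain: 8 out of 8.
Pruned = 8 - 8 = 0.

0


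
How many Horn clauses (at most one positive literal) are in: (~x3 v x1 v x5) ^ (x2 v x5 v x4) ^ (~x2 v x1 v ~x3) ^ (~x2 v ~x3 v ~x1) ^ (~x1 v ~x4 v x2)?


A Horn clause has at most one positive literal.
Clause 1: 2 positive lit(s) -> not Horn
Clause 2: 3 positive lit(s) -> not Horn
Clause 3: 1 positive lit(s) -> Horn
Clause 4: 0 positive lit(s) -> Horn
Clause 5: 1 positive lit(s) -> Horn
Total Horn clauses = 3.

3


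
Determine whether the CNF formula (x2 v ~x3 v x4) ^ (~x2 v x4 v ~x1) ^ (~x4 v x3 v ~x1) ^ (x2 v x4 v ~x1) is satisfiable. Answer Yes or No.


Check all 16 possible truth assignments.
Number of satisfying assignments found: 9.
The formula is satisfiable.

Yes


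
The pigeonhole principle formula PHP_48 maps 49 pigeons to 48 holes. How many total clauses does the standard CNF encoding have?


The PHP encoding has two parts:
1) At-least-one-hole clauses: 49 (one per pigeon, each with 48 literals).
2) At-most-one-pigeon-per-hole clauses: 48 holes * C(49,2) = 48 * 1176 = 56448.
Total clauses = 49 + 56448 = 56497.

56497


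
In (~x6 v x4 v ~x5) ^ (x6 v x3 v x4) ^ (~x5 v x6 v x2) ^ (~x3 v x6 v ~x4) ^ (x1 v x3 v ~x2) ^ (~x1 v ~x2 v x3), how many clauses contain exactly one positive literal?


A definite clause has exactly one positive literal.
Clause 1: 1 positive -> definite
Clause 2: 3 positive -> not definite
Clause 3: 2 positive -> not definite
Clause 4: 1 positive -> definite
Clause 5: 2 positive -> not definite
Clause 6: 1 positive -> definite
Definite clause count = 3.

3


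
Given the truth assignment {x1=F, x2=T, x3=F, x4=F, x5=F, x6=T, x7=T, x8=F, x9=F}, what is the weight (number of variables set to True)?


The weight is the number of variables assigned True.
True variables: x2, x6, x7.
Weight = 3.

3


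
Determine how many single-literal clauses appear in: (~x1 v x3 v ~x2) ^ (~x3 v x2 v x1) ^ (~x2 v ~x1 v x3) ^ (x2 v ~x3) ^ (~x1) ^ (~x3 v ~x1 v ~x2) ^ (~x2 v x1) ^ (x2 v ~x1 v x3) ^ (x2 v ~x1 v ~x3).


A unit clause contains exactly one literal.
Unit clauses found: (~x1).
Count = 1.

1


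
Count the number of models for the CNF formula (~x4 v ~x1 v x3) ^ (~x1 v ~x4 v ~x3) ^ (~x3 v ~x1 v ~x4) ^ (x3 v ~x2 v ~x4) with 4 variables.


Enumerate all 16 truth assignments over 4 variables.
Test each against every clause.
Satisfying assignments found: 11.

11


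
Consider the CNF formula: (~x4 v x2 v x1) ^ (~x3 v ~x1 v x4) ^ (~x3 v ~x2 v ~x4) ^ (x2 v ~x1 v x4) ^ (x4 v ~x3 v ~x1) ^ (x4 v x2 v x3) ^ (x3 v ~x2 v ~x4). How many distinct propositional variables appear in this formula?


Identify each distinct variable in the formula.
Variables found: x1, x2, x3, x4.
Total distinct variables = 4.

4


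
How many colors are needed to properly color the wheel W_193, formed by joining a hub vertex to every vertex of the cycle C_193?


W_193 consists of the cycle C_193 together with a hub vertex adjacent to every cycle vertex.
The cycle C_193 needs 3 colors (odd cycle -> 3).
The hub is adjacent to every cycle vertex, so it must receive a new color distinct from all of them.
Chromatic number = 3 + 1 = 4.

4


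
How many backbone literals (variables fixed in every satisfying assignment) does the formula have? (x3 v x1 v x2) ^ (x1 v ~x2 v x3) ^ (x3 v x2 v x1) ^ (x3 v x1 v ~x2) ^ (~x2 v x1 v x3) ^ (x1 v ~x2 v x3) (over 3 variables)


Find all satisfying assignments: 6 model(s).
Check which variables have the same value in every model.
No variable is fixed across all models.
Backbone size = 0.

0


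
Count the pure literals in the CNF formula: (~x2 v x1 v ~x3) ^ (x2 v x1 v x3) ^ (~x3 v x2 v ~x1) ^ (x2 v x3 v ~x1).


A pure literal appears in only one polarity across all clauses.
No pure literals found.
Count = 0.

0


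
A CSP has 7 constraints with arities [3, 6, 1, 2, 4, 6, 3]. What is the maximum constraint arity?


The arities are: 3, 6, 1, 2, 4, 6, 3.
Scan for the maximum value.
Maximum arity = 6.

6


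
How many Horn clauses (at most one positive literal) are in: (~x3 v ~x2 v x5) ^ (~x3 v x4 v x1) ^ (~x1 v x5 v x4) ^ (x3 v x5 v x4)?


A Horn clause has at most one positive literal.
Clause 1: 1 positive lit(s) -> Horn
Clause 2: 2 positive lit(s) -> not Horn
Clause 3: 2 positive lit(s) -> not Horn
Clause 4: 3 positive lit(s) -> not Horn
Total Horn clauses = 1.

1


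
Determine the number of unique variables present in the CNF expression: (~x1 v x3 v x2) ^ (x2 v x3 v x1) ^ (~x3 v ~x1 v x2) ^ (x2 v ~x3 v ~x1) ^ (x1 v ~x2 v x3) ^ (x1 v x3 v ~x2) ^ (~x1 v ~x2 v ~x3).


Identify each distinct variable in the formula.
Variables found: x1, x2, x3.
Total distinct variables = 3.

3


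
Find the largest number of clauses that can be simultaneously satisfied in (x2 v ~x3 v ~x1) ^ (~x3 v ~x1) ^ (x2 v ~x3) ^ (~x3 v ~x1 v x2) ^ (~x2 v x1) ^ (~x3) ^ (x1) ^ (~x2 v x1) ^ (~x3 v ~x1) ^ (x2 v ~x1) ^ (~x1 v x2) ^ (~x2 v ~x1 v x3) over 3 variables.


Enumerate all 8 truth assignments.
For each, count how many of the 12 clauses are satisfied.
The formula is not fully satisfiable, so the maximum is below 12.
Maximum simultaneously satisfiable clauses = 11.

11


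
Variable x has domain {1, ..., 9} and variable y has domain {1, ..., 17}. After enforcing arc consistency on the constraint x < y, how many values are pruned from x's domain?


For the constraint x < y, x needs a supporting value in y's domain.
x can be at most 16 (one less than y's maximum).
Valid x values from domain: 9 out of 9.
Pruned = 9 - 9 = 0.

0


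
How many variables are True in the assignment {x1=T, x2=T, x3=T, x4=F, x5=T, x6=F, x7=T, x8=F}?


The weight is the number of variables assigned True.
True variables: x1, x2, x3, x5, x7.
Weight = 5.

5


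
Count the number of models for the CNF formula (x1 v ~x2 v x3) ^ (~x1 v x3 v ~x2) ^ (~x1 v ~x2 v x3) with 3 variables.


Enumerate all 8 truth assignments over 3 variables.
Test each against every clause.
Satisfying assignments found: 6.

6


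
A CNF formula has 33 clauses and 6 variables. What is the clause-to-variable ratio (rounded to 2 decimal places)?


Clause-to-variable ratio = clauses / variables.
33 / 6 = 5.5.

5.5


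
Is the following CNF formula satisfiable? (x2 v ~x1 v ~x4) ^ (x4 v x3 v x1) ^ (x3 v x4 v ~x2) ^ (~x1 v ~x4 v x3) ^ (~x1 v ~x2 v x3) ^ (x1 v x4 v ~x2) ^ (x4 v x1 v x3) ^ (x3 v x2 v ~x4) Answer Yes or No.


Check all 16 possible truth assignments.
Number of satisfying assignments found: 8.
The formula is satisfiable.

Yes


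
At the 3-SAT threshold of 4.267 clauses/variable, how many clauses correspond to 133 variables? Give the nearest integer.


The 3-SAT phase transition occurs at approximately 4.267 clauses per variable.
m = 4.267 * 133 = 567.511.
Rounded to nearest integer: 568.

568


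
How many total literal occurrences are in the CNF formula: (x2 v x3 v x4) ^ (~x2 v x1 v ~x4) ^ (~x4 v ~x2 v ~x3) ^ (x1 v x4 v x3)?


Clause lengths: 3, 3, 3, 3.
Sum = 3 + 3 + 3 + 3 = 12.

12


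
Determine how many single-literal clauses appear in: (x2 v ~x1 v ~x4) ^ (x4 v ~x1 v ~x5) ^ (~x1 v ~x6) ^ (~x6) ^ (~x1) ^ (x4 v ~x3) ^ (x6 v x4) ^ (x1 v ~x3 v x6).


A unit clause contains exactly one literal.
Unit clauses found: (~x6), (~x1).
Count = 2.

2


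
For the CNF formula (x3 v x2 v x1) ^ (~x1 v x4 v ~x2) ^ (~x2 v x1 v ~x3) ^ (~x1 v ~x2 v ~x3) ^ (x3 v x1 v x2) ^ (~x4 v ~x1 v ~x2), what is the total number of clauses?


Each group enclosed in parentheses joined by ^ is one clause.
Counting the conjuncts: 6 clauses.

6


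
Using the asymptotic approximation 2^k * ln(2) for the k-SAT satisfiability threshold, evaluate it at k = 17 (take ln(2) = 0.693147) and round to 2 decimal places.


Using the asymptotic formula: threshold ~ 2^k * ln(2).
2^17 = 131072.
131072 * 0.693147 = 90852.16.

90852.16


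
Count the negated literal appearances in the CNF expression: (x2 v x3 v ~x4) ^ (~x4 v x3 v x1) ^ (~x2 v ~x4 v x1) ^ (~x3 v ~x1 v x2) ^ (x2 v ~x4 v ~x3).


Scan each clause for negated literals.
Clause 1: 1 negative; Clause 2: 1 negative; Clause 3: 2 negative; Clause 4: 2 negative; Clause 5: 2 negative.
Total negative literal occurrences = 8.

8


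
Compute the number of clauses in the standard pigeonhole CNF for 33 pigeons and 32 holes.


The PHP encoding has two parts:
1) At-least-one-hole clauses: 33 (one per pigeon, each with 32 literals).
2) At-most-one-pigeon-per-hole clauses: 32 holes * C(33,2) = 32 * 528 = 16896.
Total clauses = 33 + 16896 = 16929.

16929


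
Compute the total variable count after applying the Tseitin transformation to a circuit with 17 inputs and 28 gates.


The Tseitin transformation introduces one auxiliary variable per gate.
Total variables = inputs + gates = 17 + 28 = 45.

45


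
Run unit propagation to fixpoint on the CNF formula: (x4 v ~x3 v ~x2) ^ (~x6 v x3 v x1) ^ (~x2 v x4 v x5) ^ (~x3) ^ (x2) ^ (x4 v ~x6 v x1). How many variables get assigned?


Unit propagation repeatedly assigns the literal in any unit clause, then simplifies.
Assignments in order: x3 = F, x2 = T.
No further unit clauses remain.
Total variables assigned = 2.

2


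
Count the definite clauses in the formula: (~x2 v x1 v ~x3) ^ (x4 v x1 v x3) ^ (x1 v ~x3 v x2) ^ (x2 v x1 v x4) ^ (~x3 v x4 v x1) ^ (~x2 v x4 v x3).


A definite clause has exactly one positive literal.
Clause 1: 1 positive -> definite
Clause 2: 3 positive -> not definite
Clause 3: 2 positive -> not definite
Clause 4: 3 positive -> not definite
Clause 5: 2 positive -> not definite
Clause 6: 2 positive -> not definite
Definite clause count = 1.

1


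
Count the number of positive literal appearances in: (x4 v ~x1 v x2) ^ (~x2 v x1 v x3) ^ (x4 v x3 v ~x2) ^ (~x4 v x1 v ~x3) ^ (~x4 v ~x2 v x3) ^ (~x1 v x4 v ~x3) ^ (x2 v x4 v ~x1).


Scan each clause for unnegated literals.
Clause 1: 2 positive; Clause 2: 2 positive; Clause 3: 2 positive; Clause 4: 1 positive; Clause 5: 1 positive; Clause 6: 1 positive; Clause 7: 2 positive.
Total positive literal occurrences = 11.

11


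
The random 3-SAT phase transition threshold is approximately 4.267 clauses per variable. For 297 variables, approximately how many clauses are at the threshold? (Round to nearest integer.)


The 3-SAT phase transition occurs at approximately 4.267 clauses per variable.
m = 4.267 * 297 = 1267.299.
Rounded to nearest integer: 1267.

1267


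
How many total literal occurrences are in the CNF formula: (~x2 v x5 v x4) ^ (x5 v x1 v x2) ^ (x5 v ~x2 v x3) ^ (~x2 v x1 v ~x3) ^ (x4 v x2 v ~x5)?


Clause lengths: 3, 3, 3, 3, 3.
Sum = 3 + 3 + 3 + 3 + 3 = 15.

15


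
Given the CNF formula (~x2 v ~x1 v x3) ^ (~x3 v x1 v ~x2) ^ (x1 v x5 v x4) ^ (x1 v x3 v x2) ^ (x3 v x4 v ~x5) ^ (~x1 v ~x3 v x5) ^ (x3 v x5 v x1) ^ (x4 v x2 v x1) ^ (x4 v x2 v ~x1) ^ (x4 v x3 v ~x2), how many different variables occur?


Identify each distinct variable in the formula.
Variables found: x1, x2, x3, x4, x5.
Total distinct variables = 5.

5


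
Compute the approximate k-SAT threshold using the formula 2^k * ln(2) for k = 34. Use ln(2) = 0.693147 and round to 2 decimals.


Using the asymptotic formula: threshold ~ 2^k * ln(2).
2^34 = 17179869184.
17179869184 * 0.693147 = 11908174785.28.

11908174785.28


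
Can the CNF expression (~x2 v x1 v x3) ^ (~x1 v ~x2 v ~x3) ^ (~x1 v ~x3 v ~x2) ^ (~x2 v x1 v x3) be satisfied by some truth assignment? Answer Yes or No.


Check all 8 possible truth assignments.
Number of satisfying assignments found: 6.
The formula is satisfiable.

Yes


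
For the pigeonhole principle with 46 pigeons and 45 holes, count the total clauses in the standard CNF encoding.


The PHP encoding has two parts:
1) At-least-one-hole clauses: 46 (one per pigeon, each with 45 literals).
2) At-most-one-pigeon-per-hole clauses: 45 holes * C(46,2) = 45 * 1035 = 46575.
Total clauses = 46 + 46575 = 46621.

46621


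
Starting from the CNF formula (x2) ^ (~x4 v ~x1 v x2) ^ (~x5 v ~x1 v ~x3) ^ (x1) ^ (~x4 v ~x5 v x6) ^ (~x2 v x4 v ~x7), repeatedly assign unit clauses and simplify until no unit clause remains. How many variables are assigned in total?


Unit propagation repeatedly assigns the literal in any unit clause, then simplifies.
Assignments in order: x2 = T, x1 = T.
No further unit clauses remain.
Total variables assigned = 2.

2


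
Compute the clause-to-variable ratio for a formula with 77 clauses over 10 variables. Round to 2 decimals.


Clause-to-variable ratio = clauses / variables.
77 / 10 = 7.7.

7.7


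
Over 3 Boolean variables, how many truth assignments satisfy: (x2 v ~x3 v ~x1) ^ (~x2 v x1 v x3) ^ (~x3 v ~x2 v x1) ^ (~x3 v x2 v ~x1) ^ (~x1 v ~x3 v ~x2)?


Enumerate all 8 truth assignments over 3 variables.
Test each against every clause.
Satisfying assignments found: 4.

4


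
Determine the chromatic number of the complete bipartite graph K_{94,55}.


K_{94,55} is bipartite by definition: the two parts are independent sets, with every edge crossing between them.
Color all vertices in one part with color 1 and all vertices in the other part with color 2.
Since the graph has at least one edge, one color does not suffice.
Chromatic number = 2.

2


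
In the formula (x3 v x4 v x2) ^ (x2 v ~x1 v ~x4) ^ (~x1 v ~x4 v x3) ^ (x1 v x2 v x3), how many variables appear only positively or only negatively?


A pure literal appears in only one polarity across all clauses.
Pure literals: x2 (positive only), x3 (positive only).
Count = 2.

2


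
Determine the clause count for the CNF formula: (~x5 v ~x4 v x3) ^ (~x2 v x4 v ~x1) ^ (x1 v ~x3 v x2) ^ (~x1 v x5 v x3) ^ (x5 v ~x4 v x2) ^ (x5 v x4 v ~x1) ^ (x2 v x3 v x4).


Each group enclosed in parentheses joined by ^ is one clause.
Counting the conjuncts: 7 clauses.

7


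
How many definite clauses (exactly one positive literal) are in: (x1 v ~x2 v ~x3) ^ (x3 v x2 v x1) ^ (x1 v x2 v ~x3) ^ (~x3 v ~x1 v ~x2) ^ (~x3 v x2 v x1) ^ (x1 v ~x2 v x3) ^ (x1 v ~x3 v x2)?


A definite clause has exactly one positive literal.
Clause 1: 1 positive -> definite
Clause 2: 3 positive -> not definite
Clause 3: 2 positive -> not definite
Clause 4: 0 positive -> not definite
Clause 5: 2 positive -> not definite
Clause 6: 2 positive -> not definite
Clause 7: 2 positive -> not definite
Definite clause count = 1.

1


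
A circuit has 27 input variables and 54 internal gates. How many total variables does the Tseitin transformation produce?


The Tseitin transformation introduces one auxiliary variable per gate.
Total variables = inputs + gates = 27 + 54 = 81.

81


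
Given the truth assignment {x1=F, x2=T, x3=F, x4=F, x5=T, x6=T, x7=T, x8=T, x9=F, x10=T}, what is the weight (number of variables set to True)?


The weight is the number of variables assigned True.
True variables: x2, x5, x6, x7, x8, x10.
Weight = 6.

6


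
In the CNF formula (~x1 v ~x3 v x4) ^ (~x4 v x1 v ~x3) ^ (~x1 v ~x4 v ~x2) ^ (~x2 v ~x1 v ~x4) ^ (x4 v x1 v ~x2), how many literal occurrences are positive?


Scan each clause for unnegated literals.
Clause 1: 1 positive; Clause 2: 1 positive; Clause 3: 0 positive; Clause 4: 0 positive; Clause 5: 2 positive.
Total positive literal occurrences = 4.

4


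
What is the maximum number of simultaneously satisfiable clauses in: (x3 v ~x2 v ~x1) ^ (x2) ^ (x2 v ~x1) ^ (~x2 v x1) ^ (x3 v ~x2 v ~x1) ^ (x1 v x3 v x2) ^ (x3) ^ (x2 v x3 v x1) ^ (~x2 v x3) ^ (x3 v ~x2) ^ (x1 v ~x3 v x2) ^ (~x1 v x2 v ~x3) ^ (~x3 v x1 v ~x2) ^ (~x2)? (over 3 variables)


Enumerate all 8 truth assignments.
For each, count how many of the 14 clauses are satisfied.
The formula is not fully satisfiable, so the maximum is below 14.
Maximum simultaneously satisfiable clauses = 13.

13


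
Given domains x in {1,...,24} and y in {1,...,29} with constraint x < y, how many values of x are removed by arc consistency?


For the constraint x < y, x needs a supporting value in y's domain.
x can be at most 28 (one less than y's maximum).
Valid x values from domain: 24 out of 24.
Pruned = 24 - 24 = 0.

0


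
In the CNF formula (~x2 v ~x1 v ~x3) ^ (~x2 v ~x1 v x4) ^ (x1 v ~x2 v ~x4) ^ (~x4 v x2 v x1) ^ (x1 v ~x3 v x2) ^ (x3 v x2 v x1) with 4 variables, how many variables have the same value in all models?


Find all satisfying assignments: 7 model(s).
Check which variables have the same value in every model.
No variable is fixed across all models.
Backbone size = 0.

0


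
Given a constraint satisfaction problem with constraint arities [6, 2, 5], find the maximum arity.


The arities are: 6, 2, 5.
Scan for the maximum value.
Maximum arity = 6.

6


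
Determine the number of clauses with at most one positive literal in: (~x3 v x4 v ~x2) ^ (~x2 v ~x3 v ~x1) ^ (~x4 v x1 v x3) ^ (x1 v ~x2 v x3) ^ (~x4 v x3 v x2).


A Horn clause has at most one positive literal.
Clause 1: 1 positive lit(s) -> Horn
Clause 2: 0 positive lit(s) -> Horn
Clause 3: 2 positive lit(s) -> not Horn
Clause 4: 2 positive lit(s) -> not Horn
Clause 5: 2 positive lit(s) -> not Horn
Total Horn clauses = 2.

2


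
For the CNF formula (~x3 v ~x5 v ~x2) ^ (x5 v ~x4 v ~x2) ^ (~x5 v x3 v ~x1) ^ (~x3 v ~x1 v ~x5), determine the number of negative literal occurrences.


Scan each clause for negated literals.
Clause 1: 3 negative; Clause 2: 2 negative; Clause 3: 2 negative; Clause 4: 3 negative.
Total negative literal occurrences = 10.

10


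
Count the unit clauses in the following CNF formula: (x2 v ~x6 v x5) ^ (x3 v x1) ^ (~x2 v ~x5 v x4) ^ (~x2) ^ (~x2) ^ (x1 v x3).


A unit clause contains exactly one literal.
Unit clauses found: (~x2), (~x2).
Count = 2.

2


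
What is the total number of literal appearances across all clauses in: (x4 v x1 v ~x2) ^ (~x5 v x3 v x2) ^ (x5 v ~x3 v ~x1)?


Clause lengths: 3, 3, 3.
Sum = 3 + 3 + 3 = 9.

9


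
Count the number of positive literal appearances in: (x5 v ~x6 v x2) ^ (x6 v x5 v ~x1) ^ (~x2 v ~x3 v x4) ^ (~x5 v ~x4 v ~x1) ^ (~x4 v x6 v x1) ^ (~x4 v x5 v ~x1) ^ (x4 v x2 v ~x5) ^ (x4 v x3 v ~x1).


Scan each clause for unnegated literals.
Clause 1: 2 positive; Clause 2: 2 positive; Clause 3: 1 positive; Clause 4: 0 positive; Clause 5: 2 positive; Clause 6: 1 positive; Clause 7: 2 positive; Clause 8: 2 positive.
Total positive literal occurrences = 12.

12


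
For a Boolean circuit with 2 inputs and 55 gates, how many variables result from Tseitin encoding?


The Tseitin transformation introduces one auxiliary variable per gate.
Total variables = inputs + gates = 2 + 55 = 57.

57


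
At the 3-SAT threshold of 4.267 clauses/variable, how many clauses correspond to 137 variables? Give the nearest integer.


The 3-SAT phase transition occurs at approximately 4.267 clauses per variable.
m = 4.267 * 137 = 584.579.
Rounded to nearest integer: 585.

585


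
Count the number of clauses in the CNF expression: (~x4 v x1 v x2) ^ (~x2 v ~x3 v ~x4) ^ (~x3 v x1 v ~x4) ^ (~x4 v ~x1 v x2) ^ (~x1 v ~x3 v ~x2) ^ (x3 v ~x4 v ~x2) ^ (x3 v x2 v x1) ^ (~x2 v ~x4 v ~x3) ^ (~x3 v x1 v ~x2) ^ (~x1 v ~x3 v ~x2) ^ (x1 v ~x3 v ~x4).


Each group enclosed in parentheses joined by ^ is one clause.
Counting the conjuncts: 11 clauses.

11


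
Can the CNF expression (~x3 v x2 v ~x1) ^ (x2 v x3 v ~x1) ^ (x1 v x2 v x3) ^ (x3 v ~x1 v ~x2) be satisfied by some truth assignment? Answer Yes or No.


Check all 8 possible truth assignments.
Number of satisfying assignments found: 4.
The formula is satisfiable.

Yes


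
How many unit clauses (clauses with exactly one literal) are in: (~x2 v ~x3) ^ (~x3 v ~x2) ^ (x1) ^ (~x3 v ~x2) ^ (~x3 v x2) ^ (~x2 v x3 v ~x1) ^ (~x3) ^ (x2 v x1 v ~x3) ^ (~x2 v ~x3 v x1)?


A unit clause contains exactly one literal.
Unit clauses found: (x1), (~x3).
Count = 2.

2


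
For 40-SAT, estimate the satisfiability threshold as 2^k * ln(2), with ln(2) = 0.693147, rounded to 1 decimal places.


Using the asymptotic formula: threshold ~ 2^k * ln(2).
2^40 = 1099511627776.
1099511627776 * 0.693147 = 762123186258.1.

762123186258.1


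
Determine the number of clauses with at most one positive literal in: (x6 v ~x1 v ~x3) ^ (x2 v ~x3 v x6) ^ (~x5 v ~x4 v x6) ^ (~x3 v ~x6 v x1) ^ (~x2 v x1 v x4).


A Horn clause has at most one positive literal.
Clause 1: 1 positive lit(s) -> Horn
Clause 2: 2 positive lit(s) -> not Horn
Clause 3: 1 positive lit(s) -> Horn
Clause 4: 1 positive lit(s) -> Horn
Clause 5: 2 positive lit(s) -> not Horn
Total Horn clauses = 3.

3


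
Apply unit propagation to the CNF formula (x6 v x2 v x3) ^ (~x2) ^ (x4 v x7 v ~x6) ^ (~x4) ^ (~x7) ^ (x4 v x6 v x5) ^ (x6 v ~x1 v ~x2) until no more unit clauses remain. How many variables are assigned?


Unit propagation repeatedly assigns the literal in any unit clause, then simplifies.
Assignments in order: x2 = F, x4 = F, x7 = F, x6 = F, x3 = T, x5 = T.
No further unit clauses remain.
Total variables assigned = 6.

6


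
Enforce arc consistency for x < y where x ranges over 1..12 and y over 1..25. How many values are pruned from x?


For the constraint x < y, x needs a supporting value in y's domain.
x can be at most 24 (one less than y's maximum).
Valid x values from domain: 12 out of 12.
Pruned = 12 - 12 = 0.

0


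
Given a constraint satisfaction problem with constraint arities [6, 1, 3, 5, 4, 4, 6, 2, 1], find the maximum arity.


The arities are: 6, 1, 3, 5, 4, 4, 6, 2, 1.
Scan for the maximum value.
Maximum arity = 6.

6


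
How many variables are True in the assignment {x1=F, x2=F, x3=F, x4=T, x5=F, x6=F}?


The weight is the number of variables assigned True.
True variables: x4.
Weight = 1.

1


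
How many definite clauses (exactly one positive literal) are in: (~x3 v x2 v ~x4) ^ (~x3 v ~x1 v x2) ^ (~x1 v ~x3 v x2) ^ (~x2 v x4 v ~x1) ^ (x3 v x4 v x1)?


A definite clause has exactly one positive literal.
Clause 1: 1 positive -> definite
Clause 2: 1 positive -> definite
Clause 3: 1 positive -> definite
Clause 4: 1 positive -> definite
Clause 5: 3 positive -> not definite
Definite clause count = 4.

4


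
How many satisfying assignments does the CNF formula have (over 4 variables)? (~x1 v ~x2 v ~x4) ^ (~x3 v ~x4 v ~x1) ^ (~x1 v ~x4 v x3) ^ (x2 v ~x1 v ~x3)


Enumerate all 16 truth assignments over 4 variables.
Test each against every clause.
Satisfying assignments found: 11.

11


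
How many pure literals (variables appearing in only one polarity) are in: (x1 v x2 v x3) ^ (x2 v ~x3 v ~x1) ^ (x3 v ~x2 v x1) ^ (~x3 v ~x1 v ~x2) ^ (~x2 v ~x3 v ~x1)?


A pure literal appears in only one polarity across all clauses.
No pure literals found.
Count = 0.

0


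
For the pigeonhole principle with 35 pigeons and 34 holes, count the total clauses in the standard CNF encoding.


The PHP encoding has two parts:
1) At-least-one-hole clauses: 35 (one per pigeon, each with 34 literals).
2) At-most-one-pigeon-per-hole clauses: 34 holes * C(35,2) = 34 * 595 = 20230.
Total clauses = 35 + 20230 = 20265.

20265


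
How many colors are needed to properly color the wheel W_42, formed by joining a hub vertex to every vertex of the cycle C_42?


W_42 consists of the cycle C_42 together with a hub vertex adjacent to every cycle vertex.
The cycle C_42 needs 2 colors (even cycle -> 2).
The hub is adjacent to every cycle vertex, so it must receive a new color distinct from all of them.
Chromatic number = 2 + 1 = 3.

3


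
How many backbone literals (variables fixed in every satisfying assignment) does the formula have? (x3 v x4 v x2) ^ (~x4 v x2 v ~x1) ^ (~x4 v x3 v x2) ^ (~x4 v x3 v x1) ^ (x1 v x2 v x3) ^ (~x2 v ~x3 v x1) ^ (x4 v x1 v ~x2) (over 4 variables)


Find all satisfying assignments: 7 model(s).
Check which variables have the same value in every model.
No variable is fixed across all models.
Backbone size = 0.

0


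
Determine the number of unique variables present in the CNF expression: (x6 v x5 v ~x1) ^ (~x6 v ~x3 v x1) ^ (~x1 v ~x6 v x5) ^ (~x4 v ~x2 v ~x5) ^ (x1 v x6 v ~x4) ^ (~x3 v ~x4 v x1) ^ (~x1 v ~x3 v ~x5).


Identify each distinct variable in the formula.
Variables found: x1, x2, x3, x4, x5, x6.
Total distinct variables = 6.

6


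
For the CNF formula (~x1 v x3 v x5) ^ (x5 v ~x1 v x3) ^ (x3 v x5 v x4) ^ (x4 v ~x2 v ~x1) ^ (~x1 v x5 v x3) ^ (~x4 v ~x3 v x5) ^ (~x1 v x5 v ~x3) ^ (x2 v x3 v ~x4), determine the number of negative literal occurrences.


Scan each clause for negated literals.
Clause 1: 1 negative; Clause 2: 1 negative; Clause 3: 0 negative; Clause 4: 2 negative; Clause 5: 1 negative; Clause 6: 2 negative; Clause 7: 2 negative; Clause 8: 1 negative.
Total negative literal occurrences = 10.

10


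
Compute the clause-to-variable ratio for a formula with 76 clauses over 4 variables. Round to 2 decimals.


Clause-to-variable ratio = clauses / variables.
76 / 4 = 19.0.

19.0


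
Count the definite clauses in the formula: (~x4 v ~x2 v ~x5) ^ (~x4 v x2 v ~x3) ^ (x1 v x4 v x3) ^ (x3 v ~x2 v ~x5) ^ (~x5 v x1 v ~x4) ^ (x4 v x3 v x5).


A definite clause has exactly one positive literal.
Clause 1: 0 positive -> not definite
Clause 2: 1 positive -> definite
Clause 3: 3 positive -> not definite
Clause 4: 1 positive -> definite
Clause 5: 1 positive -> definite
Clause 6: 3 positive -> not definite
Definite clause count = 3.

3


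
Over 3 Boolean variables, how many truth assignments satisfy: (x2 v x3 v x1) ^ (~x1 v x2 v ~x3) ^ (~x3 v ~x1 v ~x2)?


Enumerate all 8 truth assignments over 3 variables.
Test each against every clause.
Satisfying assignments found: 5.

5


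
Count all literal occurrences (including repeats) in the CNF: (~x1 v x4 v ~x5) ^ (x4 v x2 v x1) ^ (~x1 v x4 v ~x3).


Clause lengths: 3, 3, 3.
Sum = 3 + 3 + 3 = 9.

9


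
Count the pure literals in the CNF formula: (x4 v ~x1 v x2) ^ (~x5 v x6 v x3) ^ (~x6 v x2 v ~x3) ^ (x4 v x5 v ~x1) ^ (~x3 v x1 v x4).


A pure literal appears in only one polarity across all clauses.
Pure literals: x2 (positive only), x4 (positive only).
Count = 2.

2


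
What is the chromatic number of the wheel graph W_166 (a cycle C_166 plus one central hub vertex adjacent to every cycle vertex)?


W_166 consists of the cycle C_166 together with a hub vertex adjacent to every cycle vertex.
The cycle C_166 needs 2 colors (even cycle -> 2).
The hub is adjacent to every cycle vertex, so it must receive a new color distinct from all of them.
Chromatic number = 2 + 1 = 3.

3
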